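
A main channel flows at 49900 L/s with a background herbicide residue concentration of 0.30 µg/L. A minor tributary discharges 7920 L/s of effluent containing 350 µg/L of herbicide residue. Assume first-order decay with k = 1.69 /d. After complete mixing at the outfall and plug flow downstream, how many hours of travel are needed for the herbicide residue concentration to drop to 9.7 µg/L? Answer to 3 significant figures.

22.8 h

After mixing, C = (49900·0.3000 + 7920·350.0) / 57820 = 2787000/57820 = 48.20 µg/L.
48.20·exp(−k·t) = 9.7 → t = ln(48.20/9.7)/k = 81960 s = 22.77 h.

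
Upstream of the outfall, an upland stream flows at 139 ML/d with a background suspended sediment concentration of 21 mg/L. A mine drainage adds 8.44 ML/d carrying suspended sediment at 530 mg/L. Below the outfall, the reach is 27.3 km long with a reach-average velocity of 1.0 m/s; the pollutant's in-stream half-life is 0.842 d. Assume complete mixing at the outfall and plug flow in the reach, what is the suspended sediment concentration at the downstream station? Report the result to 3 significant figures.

38.7 mg/L

Flow-weighted average: C = (139.0·21.00 + 8.440·530.0) / 147.4 = 7392/147.4 = 50.14 mg/L.
Travel time t = 27.3·1000 / 1.0 = 27300 s = 7.583 h.
Half-life 0.842 d → k = ln 2 / 0.842 = 0.8232 d⁻¹.
First-order decay: C = 50.14·exp(−k·t) = 50.14·0.7710 = 38.65 mg/L.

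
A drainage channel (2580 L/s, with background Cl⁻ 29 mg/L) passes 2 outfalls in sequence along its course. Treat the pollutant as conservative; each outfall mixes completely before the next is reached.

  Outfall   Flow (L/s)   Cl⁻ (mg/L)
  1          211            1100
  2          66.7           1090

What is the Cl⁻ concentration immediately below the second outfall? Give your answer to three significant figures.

133 mg/L

Outfall 1: combined Q = 2791 L/s; C = (2580·29.00 + 211.0·1100)/2791 = 110.0 mg/L.
Outfall 2: combined Q = 2858 L/s; C = (2791·110.0 + 66.70·1090)/2858 = 132.8 mg/L.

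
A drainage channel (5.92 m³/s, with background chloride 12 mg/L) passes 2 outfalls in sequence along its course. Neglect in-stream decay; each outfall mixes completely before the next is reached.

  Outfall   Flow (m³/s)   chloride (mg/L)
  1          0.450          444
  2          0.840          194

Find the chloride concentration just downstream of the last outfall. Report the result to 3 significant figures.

After outfall 1: Q = 5.920 + 0.4500 = 6.370 m³/s; C = (5.920·12.00 + 0.4500·444.0)/6.370 = 42.52 mg/L.
After outfall 2: Q = 6.370 + 0.8400 = 7.210 m³/s; C = (6.370·42.52 + 0.8400·194.0)/7.210 = 60.17 mg/L.

60.2 mg/L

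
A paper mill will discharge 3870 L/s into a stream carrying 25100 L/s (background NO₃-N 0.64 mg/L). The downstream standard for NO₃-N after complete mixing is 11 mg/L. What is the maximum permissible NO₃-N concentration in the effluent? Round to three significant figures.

78.2 mg/L

At the limit, (Qr·Cr + Qe·Cₑ)/(Qr + Qe) = 11:
Cₑ = (28970·11 − 25100·0.6400) / 3870 = 78.19 mg/L.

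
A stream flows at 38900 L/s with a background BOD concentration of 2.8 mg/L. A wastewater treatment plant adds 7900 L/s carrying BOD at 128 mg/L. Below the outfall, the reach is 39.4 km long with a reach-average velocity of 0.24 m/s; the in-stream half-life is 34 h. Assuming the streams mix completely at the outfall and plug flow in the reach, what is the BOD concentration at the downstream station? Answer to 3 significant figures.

9.45 mg/L

Conservation of mass: C = (38900·2.800 + 7900·128.0) / 46800 = 1120000/46800 = 23.93 mg/L.
Travel time t = 39.4·1000 / 0.24 = 164200 s = 45.60 h.
Half-life 34 h → k = ln 2 / 34 = 0.02039 h⁻¹ = 0.4893 d⁻¹.
First-order decay: C = 23.93·exp(−k·t) = 23.93·0.3947 = 9.446 mg/L.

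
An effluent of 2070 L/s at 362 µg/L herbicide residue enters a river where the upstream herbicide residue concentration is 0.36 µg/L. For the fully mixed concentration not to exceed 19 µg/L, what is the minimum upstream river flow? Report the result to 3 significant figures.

38100 L/s

Set C_mix = 19: (Q·0.3600 + 2070·362.0) / (Q + 2070) = 19
→ Q = 2070·(362.0 − 19)/(19 − 0.3600) = 38090 L/s.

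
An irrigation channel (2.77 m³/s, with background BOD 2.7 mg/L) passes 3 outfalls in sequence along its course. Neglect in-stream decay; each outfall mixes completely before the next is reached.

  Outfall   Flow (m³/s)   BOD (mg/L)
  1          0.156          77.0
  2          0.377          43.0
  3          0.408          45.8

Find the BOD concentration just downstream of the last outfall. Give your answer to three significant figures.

After outfall 1: Q = 2.770 + 0.1560 = 2.926 m³/s; C = (2.770·2.700 + 0.1560·77.00)/2.926 = 6.661 mg/L.
After outfall 2: Q = 2.926 + 0.3770 = 3.303 m³/s; C = (2.926·6.661 + 0.3770·43.00)/3.303 = 10.81 mg/L.
After outfall 3: Q = 3.303 + 0.4080 = 3.711 m³/s; C = (3.303·10.81 + 0.4080·45.80)/3.711 = 14.66 mg/L.

14.7 mg/L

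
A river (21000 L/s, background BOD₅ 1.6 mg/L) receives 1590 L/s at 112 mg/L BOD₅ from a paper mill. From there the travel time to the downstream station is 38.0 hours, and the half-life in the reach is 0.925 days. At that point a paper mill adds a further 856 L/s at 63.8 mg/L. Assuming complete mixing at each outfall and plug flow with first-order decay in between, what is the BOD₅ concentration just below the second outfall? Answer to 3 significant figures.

5.09 mg/L

Conservation of mass: C = (21000·1.600 + 1590·112.0) / 22590 = 211700/22590 = 9.371 mg/L; combined flow 22590 L/s.
Half-life 0.925 d → k = ln 2 / 0.925 = 0.7493 d⁻¹.
After decay, C = 9.371 × e^(−kt) = 9.371 × 0.3053 = 2.861 mg/L.
Second outfall: C = (22590·2.861 + 856.0·63.80)/23450 = 5.086 mg/L.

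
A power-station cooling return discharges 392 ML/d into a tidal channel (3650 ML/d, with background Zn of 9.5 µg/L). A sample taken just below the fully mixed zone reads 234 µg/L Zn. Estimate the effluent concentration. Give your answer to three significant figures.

Mass balance: 3650·9.500 + 392.0·Cₑ = 4042·234.0
→ Cₑ = (4042·234.0 − 3650·9.500) / 392.0 = 2324 µg/L.

2320 µg/L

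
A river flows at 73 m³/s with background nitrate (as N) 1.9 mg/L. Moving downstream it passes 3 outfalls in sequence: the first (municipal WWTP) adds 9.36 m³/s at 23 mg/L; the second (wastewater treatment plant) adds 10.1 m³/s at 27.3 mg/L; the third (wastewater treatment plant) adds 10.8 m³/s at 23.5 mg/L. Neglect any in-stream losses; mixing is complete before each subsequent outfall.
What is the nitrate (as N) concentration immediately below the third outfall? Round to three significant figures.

8.56 mg/L

Below outfall 1: Q → 82.36 m³/s, C = (73.00·1.900 + 9.360·23.00)/82.36 = 4.298 mg/L.
Below outfall 2: Q → 92.46 m³/s, C = (82.36·4.298 + 10.10·27.30)/92.46 = 6.811 mg/L.
Below outfall 3: Q → 103.3 m³/s, C = (92.46·6.811 + 10.80·23.50)/103.3 = 8.556 mg/L.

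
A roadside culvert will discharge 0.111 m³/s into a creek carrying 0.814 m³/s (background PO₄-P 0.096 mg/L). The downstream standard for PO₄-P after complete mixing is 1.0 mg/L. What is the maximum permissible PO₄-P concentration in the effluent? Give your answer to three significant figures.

7.63 mg/L

At the limit, (Qr·Cr + Qe·Cₑ)/(Qr + Qe) = 1.0:
Cₑ = (0.9250·1.0 − 0.8140·0.09600) / 0.1110 = 7.629 mg/L.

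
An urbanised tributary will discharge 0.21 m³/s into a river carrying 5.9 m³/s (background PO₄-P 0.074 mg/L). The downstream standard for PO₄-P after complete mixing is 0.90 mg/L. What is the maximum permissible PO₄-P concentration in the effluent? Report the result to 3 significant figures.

24.1 mg/L

At the limit, (Qr·Cr + Qe·Cₑ)/(Qr + Qe) = 0.90:
Cₑ = (6.110·0.90 − 5.900·0.07400) / 0.2100 = 24.11 mg/L.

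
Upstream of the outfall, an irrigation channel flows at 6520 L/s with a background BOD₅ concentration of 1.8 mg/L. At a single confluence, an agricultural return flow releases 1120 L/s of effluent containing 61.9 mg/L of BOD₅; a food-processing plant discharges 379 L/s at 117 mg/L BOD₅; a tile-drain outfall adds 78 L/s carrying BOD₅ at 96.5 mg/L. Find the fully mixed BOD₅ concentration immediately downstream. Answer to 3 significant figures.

16.4 mg/L

Mixed concentration C = ΣQC/ΣQ = (6520·1.800 + 1120·61.90 + 379.0·117.0 + 78.00·96.50) / 8097 = 132900/8097 = 16.42 mg/L.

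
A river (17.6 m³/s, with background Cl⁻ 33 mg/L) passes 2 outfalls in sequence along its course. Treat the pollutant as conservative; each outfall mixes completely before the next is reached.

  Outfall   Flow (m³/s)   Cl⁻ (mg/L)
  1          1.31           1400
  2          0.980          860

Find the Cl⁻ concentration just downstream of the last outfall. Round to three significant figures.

After outfall 1: Q = 17.60 + 1.310 = 18.91 m³/s; C = (17.60·33.00 + 1.310·1400)/18.91 = 127.7 mg/L.
After outfall 2: Q = 18.91 + 0.9800 = 19.89 m³/s; C = (18.91·127.7 + 0.9800·860.0)/19.89 = 163.8 mg/L.

164 mg/L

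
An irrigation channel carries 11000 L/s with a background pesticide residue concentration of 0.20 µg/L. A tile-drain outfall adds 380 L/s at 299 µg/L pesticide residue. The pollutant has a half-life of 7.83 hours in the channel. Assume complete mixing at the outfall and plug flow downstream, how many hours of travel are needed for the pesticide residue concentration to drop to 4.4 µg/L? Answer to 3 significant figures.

Flow-weighted average: C = (11000·0.2000 + 380.0·299.0) / 11380 = 115800/11380 = 10.18 µg/L.
Half-life 7.83 h → k = ln 2 / 7.83 = 0.08852 h⁻¹ = 2.125 d⁻¹.
10.18·exp(−k·t) = 4.4 → t = ln(10.18/4.4)/k = 34100 s = 9.473 h.

9.47 h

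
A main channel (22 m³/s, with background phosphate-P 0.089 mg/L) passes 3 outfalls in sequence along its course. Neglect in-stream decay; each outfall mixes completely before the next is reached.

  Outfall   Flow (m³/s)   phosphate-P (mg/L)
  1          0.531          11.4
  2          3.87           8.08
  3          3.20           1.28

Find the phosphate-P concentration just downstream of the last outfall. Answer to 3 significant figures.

After outfall 1: Q = 22.00 + 0.5310 = 22.53 m³/s; C = (22.00·0.08900 + 0.5310·11.40)/22.53 = 0.3556 mg/L.
After outfall 2: Q = 22.53 + 3.870 = 26.40 m³/s; C = (22.53·0.3556 + 3.870·8.080)/26.40 = 1.488 mg/L.
After outfall 3: Q = 26.40 + 3.200 = 29.60 m³/s; C = (26.40·1.488 + 3.200·1.280)/29.60 = 1.465 mg/L.

1.47 mg/L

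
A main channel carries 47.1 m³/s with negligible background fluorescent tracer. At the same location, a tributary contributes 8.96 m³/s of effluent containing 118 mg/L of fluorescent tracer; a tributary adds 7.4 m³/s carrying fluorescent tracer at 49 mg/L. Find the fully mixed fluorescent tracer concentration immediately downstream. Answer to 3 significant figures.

Conservation of mass: C = (47.10·0 + 8.960·118.0 + 7.400·49.00) / 63.46 = 1420/63.46 = 22.37 mg/L.

22.4 mg/L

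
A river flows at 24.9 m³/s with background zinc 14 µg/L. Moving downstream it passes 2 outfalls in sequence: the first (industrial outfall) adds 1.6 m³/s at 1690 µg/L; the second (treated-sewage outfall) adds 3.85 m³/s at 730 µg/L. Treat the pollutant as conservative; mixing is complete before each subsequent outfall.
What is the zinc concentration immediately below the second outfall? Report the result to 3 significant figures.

After outfall 1: Q = 24.90 + 1.600 = 26.50 m³/s; C = (24.90·14.00 + 1.600·1690)/26.50 = 115.2 µg/L.
After outfall 2: Q = 26.50 + 3.850 = 30.35 m³/s; C = (26.50·115.2 + 3.850·730.0)/30.35 = 193.2 µg/L.

193 µg/L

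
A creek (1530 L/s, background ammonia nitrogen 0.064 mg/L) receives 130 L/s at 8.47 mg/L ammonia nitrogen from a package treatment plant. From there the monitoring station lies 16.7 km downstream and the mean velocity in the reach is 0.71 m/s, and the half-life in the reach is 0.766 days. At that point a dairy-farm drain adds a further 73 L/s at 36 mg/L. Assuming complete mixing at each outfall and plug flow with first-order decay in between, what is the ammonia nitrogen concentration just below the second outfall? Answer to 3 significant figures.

Conservation of mass: C = (1530·0.06400 + 130.0·8.470) / 1660 = 1199/1660 = 0.7223 mg/L; combined flow 1660 L/s.
Travel time t = 16.7·1000 / 0.71 = 23520 s = 6.534 h.
Half-life 0.766 d → k = ln 2 / 0.766 = 0.9049 d⁻¹.
First-order decay: C = 0.7223·exp(−k·t) = 0.7223·0.7817 = 0.5646 mg/L.
At the second outfall, C = (1660·0.5646 + 73.00·36.00) / (1660 + 73.00) = 2.057 mg/L.

2.06 mg/L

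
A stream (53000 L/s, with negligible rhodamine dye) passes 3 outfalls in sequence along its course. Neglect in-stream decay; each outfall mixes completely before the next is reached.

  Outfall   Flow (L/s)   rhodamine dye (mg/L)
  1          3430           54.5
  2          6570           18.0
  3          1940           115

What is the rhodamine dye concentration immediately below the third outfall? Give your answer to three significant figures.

8.14 mg/L

Outfall 1: combined Q = 56430 L/s; C = (53000·0 + 3430·54.50)/56430 = 3.313 mg/L.
Outfall 2: combined Q = 63000 L/s; C = (56430·3.313 + 6570·18.00)/63000 = 4.844 mg/L.
Outfall 3: combined Q = 64940 L/s; C = (63000·4.844 + 1940·115.0)/64940 = 8.135 mg/L.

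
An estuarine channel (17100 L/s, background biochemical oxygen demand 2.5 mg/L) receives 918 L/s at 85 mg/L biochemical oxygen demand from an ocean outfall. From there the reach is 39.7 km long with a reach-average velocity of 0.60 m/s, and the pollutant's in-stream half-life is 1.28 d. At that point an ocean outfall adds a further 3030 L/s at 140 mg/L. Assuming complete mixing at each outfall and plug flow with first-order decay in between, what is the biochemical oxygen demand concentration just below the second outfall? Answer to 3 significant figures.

Conservation of mass: C = (17100·2.500 + 918.0·85.00) / 18020 = 120800/18020 = 6.703 mg/L; combined flow 18020 L/s.
Travel time t = 39.7·1000 / 0.60 = 66170 s = 18.38 h.
Half-life 1.28 d → k = ln 2 / 1.28 = 0.5415 d⁻¹.
Decay over the reach: 6.703·exp(−kt) = 6.703·0.6605 = 4.428 mg/L.
At the second outfall, C = (18020·4.428 + 3030·140.0) / (18020 + 3030) = 23.94 mg/L.

23.9 mg/L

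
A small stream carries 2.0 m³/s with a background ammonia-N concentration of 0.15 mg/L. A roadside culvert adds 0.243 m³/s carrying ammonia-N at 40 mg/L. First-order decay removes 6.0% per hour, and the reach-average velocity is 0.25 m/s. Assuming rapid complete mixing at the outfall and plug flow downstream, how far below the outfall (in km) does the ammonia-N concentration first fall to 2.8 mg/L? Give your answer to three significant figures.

6.79 km

Conservation of mass: C = (2.000·0.1500 + 0.2430·40.00) / 2.243 = 10.02/2.243 = 4.467 mg/L.
6.0%/h lost → k = −ln(1 − 0.06) = 0.06188 h⁻¹.
Set 4.467·exp(−k·t) = 2.8 → t = ln(4.467/2.8)/k = 27180 s = 7.550 h.
Distance = v·t = 0.25·27180 = 6795 m = 6.795 km.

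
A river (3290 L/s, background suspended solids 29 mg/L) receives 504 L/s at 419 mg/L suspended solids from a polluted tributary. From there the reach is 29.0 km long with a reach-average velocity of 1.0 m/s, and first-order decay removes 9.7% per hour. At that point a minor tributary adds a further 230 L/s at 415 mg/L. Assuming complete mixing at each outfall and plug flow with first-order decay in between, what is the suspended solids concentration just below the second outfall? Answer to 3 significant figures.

57.2 mg/L

Mixed concentration C = ΣQC/ΣQ = (3290·29.00 + 504.0·419.0) / 3794 = 306600/3794 = 80.81 mg/L; combined flow 3794 L/s.
Travel time t = 29.0·1000 / 1.0 = 29000 s = 8.056 h.
9.7%/h lost → k = −ln(1 − 0.097) = 0.1020 h⁻¹.
After decay, C = 80.81 × e^(−kt) = 80.81 × 0.4396 = 35.52 mg/L.
Second outfall: C = (3794·35.52 + 230.0·415.0)/4024 = 57.21 mg/L.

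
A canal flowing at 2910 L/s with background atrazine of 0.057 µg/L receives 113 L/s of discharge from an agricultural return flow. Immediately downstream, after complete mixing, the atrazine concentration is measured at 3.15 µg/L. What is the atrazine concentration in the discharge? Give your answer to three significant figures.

82.8 µg/L

Mass balance: 2910·0.05700 + 113.0·Cₑ = 3023·3.150
→ Cₑ = (3023·3.150 − 2910·0.05700) / 113.0 = 82.80 µg/L.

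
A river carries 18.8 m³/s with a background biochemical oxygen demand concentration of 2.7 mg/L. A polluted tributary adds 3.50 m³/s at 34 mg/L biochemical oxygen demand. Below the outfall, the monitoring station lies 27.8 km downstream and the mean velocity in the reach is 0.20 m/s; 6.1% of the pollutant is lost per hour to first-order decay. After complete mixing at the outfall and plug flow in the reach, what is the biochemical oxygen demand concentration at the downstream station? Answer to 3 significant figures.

0.670 mg/L

Mixed concentration C = ΣQC/ΣQ = (18.80·2.700 + 3.500·34.00) / 22.30 = 169.8/22.30 = 7.613 mg/L.
Travel time t = 27.8·1000 / 0.20 = 139000 s = 38.61 h.
6.1%/h lost → k = −ln(1 − 0.061) = 0.06294 h⁻¹.
Decay over the reach: 7.613·exp(−kt) = 7.613·0.08802 = 0.6701 mg/L.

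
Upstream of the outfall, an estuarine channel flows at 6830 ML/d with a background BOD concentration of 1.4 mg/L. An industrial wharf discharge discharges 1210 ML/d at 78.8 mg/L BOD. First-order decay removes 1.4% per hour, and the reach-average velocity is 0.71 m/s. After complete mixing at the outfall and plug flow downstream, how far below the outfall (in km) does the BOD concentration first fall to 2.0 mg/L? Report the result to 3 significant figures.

340 km

Conservation of mass: C = (6830·1.400 + 1210·78.80) / 8040 = 104900/8040 = 13.05 mg/L.
1.4%/h lost → k = −ln(1 − 0.014) = 0.01410 h⁻¹.
Set 13.05·exp(−k·t) = 2.0 → t = ln(13.05/2.0)/k = 478900 s = 133.0 h.
Distance = v·t = 0.71·478900 = 340000 m = 340.0 km.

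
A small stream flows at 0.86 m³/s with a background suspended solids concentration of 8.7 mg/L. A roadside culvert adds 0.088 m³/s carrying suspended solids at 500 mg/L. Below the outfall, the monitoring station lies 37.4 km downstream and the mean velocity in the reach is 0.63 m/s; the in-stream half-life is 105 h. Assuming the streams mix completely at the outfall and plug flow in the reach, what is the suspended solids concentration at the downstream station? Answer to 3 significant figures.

Conservation of mass: C = (0.8600·8.700 + 0.08800·500.0) / 0.9480 = 51.48/0.9480 = 54.31 mg/L.
Travel time t = 37.4·1000 / 0.63 = 59370 s = 16.49 h.
Half-life 105 h → k = ln 2 / 105 = 0.006601 h⁻¹ = 0.1584 d⁻¹.
After decay, C = 54.31 × e^(−kt) = 54.31 × 0.8969 = 48.70 mg/L.

48.7 mg/L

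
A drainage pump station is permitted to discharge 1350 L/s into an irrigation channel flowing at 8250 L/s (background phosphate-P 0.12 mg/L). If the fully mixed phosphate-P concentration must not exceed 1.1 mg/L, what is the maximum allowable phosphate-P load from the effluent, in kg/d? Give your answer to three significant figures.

Mass balance at the limit: 8250·0.1200 + 1350·Cₑ = 9600·1.1 → Cₑ = 7.089 mg/L.
1350 L/s = 1.350 m³/s. Load = 1.350 m³/s × 7.089 g/m³ × 86 400 s/d = 826.8 kg/d.

827 kg/d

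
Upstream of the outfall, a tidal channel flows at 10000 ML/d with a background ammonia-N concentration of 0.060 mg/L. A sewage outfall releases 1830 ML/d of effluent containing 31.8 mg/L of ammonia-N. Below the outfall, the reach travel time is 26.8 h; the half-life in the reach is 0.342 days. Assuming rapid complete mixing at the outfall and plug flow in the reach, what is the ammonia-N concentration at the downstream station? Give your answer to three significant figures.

Mass balance: C = (10000·0.06000 + 1830·31.80) / 11830 = 58790/11830 = 4.970 mg/L.
Half-life 0.342 d → k = ln 2 / 0.342 = 2.027 d⁻¹.
After decay, C = 4.970 × e^(−kt) = 4.970 × 0.1040 = 0.5170 mg/L.

0.517 mg/L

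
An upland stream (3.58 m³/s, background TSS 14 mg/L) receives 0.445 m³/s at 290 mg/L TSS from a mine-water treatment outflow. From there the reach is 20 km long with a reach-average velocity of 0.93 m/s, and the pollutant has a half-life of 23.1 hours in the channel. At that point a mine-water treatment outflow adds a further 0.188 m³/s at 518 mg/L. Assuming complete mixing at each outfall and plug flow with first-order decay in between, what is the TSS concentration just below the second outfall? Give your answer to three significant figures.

58.7 mg/L

Mixed concentration C = ΣQC/ΣQ = (3.580·14.00 + 0.4450·290.0) / 4.025 = 179.2/4.025 = 44.51 mg/L; combined flow 4.025 m³/s.
Travel time t = 20·1000 / 0.93 = 21510 s = 5.974 h.
Half-life 23.1 h → k = ln 2 / 23.1 = 0.03001 h⁻¹ = 0.7202 d⁻¹.
After decay, C = 44.51 × e^(−kt) = 44.51 × 0.8359 = 37.21 mg/L.
At the second outfall, C = (4.025·37.21 + 0.1880·518.0) / (4.025 + 0.1880) = 58.66 mg/L.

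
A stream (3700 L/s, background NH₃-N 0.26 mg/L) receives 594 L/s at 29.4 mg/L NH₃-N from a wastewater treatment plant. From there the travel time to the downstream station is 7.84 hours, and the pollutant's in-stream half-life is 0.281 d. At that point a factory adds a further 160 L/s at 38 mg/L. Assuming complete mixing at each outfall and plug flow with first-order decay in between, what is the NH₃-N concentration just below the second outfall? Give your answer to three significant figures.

3.21 mg/L

Conservation of mass: C = (3700·0.2600 + 594.0·29.40) / 4294 = 18430/4294 = 4.291 mg/L; combined flow 4294 L/s.
Half-life 0.281 d → k = ln 2 / 0.281 = 2.467 d⁻¹.
After decay, C = 4.291 × e^(−kt) = 4.291 × 0.4467 = 1.917 mg/L.
Second outfall: C = (4294·1.917 + 160.0·38.00)/4454 = 3.213 mg/L.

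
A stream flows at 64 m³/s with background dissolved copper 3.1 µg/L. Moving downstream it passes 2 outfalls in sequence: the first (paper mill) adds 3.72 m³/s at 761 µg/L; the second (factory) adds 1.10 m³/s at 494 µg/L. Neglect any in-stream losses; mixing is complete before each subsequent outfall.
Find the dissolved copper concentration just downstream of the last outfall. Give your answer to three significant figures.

51.9 µg/L

After outfall 1: Q = 64.00 + 3.720 = 67.72 m³/s; C = (64.00·3.100 + 3.720·761.0)/67.72 = 44.73 µg/L.
After outfall 2: Q = 67.72 + 1.100 = 68.82 m³/s; C = (67.72·44.73 + 1.100·494.0)/68.82 = 51.91 µg/L.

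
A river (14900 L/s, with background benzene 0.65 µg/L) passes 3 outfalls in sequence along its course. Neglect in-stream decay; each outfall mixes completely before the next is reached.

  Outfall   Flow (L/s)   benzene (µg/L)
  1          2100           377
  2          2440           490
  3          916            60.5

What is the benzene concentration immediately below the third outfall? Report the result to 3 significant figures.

101 µg/L

After outfall 1: Q = 14900 + 2100 = 17000 L/s; C = (14900·0.6500 + 2100·377.0)/17000 = 47.14 µg/L.
After outfall 2: Q = 17000 + 2440 = 19440 L/s; C = (17000·47.14 + 2440·490.0)/19440 = 102.7 µg/L.
After outfall 3: Q = 19440 + 916.0 = 20360 L/s; C = (19440·102.7 + 916.0·60.50)/20360 = 100.8 µg/L.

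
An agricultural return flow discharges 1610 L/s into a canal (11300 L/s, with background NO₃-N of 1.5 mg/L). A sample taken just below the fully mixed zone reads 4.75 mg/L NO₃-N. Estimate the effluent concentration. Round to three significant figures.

27.6 mg/L

Mass balance: 11300·1.500 + 1610·Cₑ = 12910·4.750
→ Cₑ = (12910·4.750 − 11300·1.500) / 1610 = 27.56 mg/L.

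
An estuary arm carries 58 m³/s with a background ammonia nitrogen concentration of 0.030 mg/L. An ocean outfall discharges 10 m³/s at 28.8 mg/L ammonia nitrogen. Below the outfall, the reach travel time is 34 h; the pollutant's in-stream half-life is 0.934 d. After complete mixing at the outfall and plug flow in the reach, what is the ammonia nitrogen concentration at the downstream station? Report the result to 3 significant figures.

1.49 mg/L

Mixed concentration C = ΣQC/ΣQ = (58.00·0.03000 + 10.00·28.80) / 68.00 = 289.7/68.00 = 4.261 mg/L.
Half-life 0.934 d → k = ln 2 / 0.934 = 0.7421 d⁻¹.
Applying C = C₀e^(−kt): 4.261 × 0.3495 = 1.489 mg/L.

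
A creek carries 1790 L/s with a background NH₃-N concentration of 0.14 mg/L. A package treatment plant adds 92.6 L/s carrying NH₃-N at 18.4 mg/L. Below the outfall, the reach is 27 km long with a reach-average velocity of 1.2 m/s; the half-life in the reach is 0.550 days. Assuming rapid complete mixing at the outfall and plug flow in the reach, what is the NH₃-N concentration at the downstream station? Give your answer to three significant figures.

0.748 mg/L

Flow-weighted average: C = (1790·0.1400 + 92.60·18.40) / 1883 = 1954/1883 = 1.038 mg/L.
Travel time t = 27·1000 / 1.2 = 22500 s = 6.250 h.
Half-life 0.550 d → k = ln 2 / 0.550 = 1.260 d⁻¹.
First-order decay: C = 1.038·exp(−k·t) = 1.038·0.7202 = 0.7477 mg/L.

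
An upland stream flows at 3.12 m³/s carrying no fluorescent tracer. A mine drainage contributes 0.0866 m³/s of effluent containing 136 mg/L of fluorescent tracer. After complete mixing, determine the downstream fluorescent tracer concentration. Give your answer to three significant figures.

Flow-weighted average: C = (3.120·0 + 0.08660·136.0) / 3.207 = 11.78/3.207 = 3.673 mg/L.

3.67 mg/L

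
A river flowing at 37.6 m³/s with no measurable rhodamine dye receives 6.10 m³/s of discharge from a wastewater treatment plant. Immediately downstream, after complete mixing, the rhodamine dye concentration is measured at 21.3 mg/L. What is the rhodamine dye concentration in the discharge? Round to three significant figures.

Mass balance: 37.60·0 + 6.100·Cₑ = 43.70·21.30
→ Cₑ = (43.70·21.30 − 37.60·0) / 6.100 = 152.6 mg/L.

153 mg/L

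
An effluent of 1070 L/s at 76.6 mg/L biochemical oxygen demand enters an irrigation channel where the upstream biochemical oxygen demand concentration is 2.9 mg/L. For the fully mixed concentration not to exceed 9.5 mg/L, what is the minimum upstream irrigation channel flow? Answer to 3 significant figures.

Set C_mix = 9.5: (Q·2.900 + 1070·76.60) / (Q + 1070) = 9.5
→ Q = 1070·(76.60 − 9.5)/(9.5 − 2.900) = 10880 L/s.

10900 L/s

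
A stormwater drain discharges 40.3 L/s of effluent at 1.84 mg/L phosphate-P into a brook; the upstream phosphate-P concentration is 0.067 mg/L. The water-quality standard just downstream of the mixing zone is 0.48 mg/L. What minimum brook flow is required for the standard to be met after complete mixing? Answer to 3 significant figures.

133 L/s

Set C_mix = 0.48: (Q·0.06700 + 40.30·1.840) / (Q + 40.30) = 0.48
→ Q = 40.30·(1.840 − 0.48)/(0.48 − 0.06700) = 132.7 L/s.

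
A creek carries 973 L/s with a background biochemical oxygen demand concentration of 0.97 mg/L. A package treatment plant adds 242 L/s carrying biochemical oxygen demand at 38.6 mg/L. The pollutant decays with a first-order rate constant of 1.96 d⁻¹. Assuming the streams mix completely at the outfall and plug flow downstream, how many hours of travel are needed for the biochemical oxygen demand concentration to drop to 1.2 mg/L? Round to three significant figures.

23.9 h

Flow-weighted average: C = (973.0·0.9700 + 242.0·38.60) / 1215 = 10290/1215 = 8.465 mg/L.
8.465·exp(−k·t) = 1.2 → t = ln(8.465/1.2)/k = 86120 s = 23.92 h.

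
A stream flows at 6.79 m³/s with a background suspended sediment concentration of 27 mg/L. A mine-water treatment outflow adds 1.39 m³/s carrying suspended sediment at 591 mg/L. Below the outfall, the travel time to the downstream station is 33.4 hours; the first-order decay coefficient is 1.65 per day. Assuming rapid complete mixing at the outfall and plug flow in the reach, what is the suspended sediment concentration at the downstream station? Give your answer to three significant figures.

12.4 mg/L

After mixing, C = (6.790·27.00 + 1.390·591.0) / 8.180 = 1005/8.180 = 122.8 mg/L.
Applying C = C₀e^(−kt): 122.8 × 0.1006 = 12.36 mg/L.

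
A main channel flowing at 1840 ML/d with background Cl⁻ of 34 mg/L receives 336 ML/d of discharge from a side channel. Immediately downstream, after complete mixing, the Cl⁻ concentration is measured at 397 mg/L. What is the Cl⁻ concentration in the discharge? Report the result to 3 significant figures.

2380 mg/L

Mass balance: 1840·34.00 + 336.0·Cₑ = 2176·397.0
→ Cₑ = (2176·397.0 − 1840·34.00) / 336.0 = 2385 mg/L.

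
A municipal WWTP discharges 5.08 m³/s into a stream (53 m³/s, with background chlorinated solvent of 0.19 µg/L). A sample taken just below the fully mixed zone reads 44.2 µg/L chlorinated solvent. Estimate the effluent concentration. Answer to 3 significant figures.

Mass balance: 53.00·0.1900 + 5.080·Cₑ = 58.08·44.20
→ Cₑ = (58.08·44.20 − 53.00·0.1900) / 5.080 = 503.4 µg/L.

503 µg/L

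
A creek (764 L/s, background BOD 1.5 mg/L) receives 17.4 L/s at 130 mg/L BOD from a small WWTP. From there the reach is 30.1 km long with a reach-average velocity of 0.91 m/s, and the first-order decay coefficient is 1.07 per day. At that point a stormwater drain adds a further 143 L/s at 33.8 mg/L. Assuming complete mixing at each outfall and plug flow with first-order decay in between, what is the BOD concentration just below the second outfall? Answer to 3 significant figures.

After mixing, C = (764.0·1.500 + 17.40·130.0) / 781.4 = 3408/781.4 = 4.361 mg/L; combined flow 781.4 L/s.
Travel time t = 30.1·1000 / 0.91 = 33080 s = 9.188 h.
After decay, C = 4.361 × e^(−kt) = 4.361 × 0.6639 = 2.896 mg/L.
Second outfall: C = (781.4·2.896 + 143.0·33.80)/924.4 = 7.676 mg/L.

7.68 mg/L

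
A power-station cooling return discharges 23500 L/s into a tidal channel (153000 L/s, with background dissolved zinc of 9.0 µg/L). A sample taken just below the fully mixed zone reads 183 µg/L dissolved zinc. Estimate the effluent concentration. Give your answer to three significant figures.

1320 µg/L

Mass balance: 153000·9.000 + 23500·Cₑ = 176500·183.0
→ Cₑ = (176500·183.0 − 153000·9.000) / 23500 = 1316 µg/L.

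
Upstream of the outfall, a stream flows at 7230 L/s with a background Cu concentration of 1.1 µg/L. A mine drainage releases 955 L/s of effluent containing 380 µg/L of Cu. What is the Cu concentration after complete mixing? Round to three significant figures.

Mass balance: C = (7230·1.100 + 955.0·380.0) / 8185 = 370900/8185 = 45.31 µg/L.

45.3 µg/L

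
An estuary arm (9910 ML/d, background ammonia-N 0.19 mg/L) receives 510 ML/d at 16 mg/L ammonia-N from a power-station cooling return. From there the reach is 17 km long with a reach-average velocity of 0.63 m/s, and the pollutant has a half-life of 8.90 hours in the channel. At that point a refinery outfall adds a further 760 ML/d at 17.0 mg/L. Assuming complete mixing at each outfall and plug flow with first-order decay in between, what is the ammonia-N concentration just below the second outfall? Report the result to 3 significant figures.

1.66 mg/L

After mixing, C = (9910·0.1900 + 510.0·16.00) / 10420 = 10040/10420 = 0.9638 mg/L; combined flow 10420 ML/d.
Travel time t = 17·1000 / 0.63 = 26980 s = 7.496 h.
Half-life 8.90 h → k = ln 2 / 8.90 = 0.07788 h⁻¹ = 1.869 d⁻¹.
Decay over the reach: 0.9638·exp(−kt) = 0.9638·0.5578 = 0.5376 mg/L.
Second outfall: C = (10420·0.5376 + 760.0·17.00)/11180 = 1.657 mg/L.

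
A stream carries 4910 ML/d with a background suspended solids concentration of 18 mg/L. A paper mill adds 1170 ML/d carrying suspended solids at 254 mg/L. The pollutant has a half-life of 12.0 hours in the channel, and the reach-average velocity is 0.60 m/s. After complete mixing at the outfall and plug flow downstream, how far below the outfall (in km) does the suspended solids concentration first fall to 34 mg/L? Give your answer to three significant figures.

23.3 km

Mixed concentration C = ΣQC/ΣQ = (4910·18.00 + 1170·254.0) / 6080 = 385600/6080 = 63.41 mg/L.
Half-life 12.0 h → k = ln 2 / 12.0 = 0.05776 h⁻¹ = 1.386 d⁻¹.
Set 63.41·exp(−k·t) = 34 → t = ln(63.41/34)/k = 38850 s = 10.79 h.
Distance = v·t = 0.60·38850 = 23310 m = 23.31 km.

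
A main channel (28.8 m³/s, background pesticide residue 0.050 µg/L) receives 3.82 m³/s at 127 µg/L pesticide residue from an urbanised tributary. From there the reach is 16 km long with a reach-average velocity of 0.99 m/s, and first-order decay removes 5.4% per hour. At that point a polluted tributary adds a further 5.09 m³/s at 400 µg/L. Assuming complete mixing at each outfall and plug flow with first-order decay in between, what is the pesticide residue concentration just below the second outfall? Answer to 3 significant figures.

64.0 µg/L

Mixed concentration C = ΣQC/ΣQ = (28.80·0.05000 + 3.820·127.0) / 32.62 = 486.6/32.62 = 14.92 µg/L; combined flow 32.62 m³/s.
Travel time t = 16·1000 / 0.99 = 16160 s = 4.489 h.
5.4%/h lost → k = −ln(1 − 0.054) = 0.05551 h⁻¹.
First-order decay: C = 14.92·exp(−k·t) = 14.92·0.7794 = 11.63 µg/L.
Second outfall: C = (32.62·11.63 + 5.090·400.0)/37.71 = 64.05 µg/L.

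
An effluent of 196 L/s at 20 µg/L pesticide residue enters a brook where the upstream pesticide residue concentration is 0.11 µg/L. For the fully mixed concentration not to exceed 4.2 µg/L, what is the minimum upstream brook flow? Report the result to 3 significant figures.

Set C_mix = 4.2: (Q·0.1100 + 196.0·20.00) / (Q + 196.0) = 4.2
→ Q = 196.0·(20.00 − 4.2)/(4.2 − 0.1100) = 757.2 L/s.

757 L/s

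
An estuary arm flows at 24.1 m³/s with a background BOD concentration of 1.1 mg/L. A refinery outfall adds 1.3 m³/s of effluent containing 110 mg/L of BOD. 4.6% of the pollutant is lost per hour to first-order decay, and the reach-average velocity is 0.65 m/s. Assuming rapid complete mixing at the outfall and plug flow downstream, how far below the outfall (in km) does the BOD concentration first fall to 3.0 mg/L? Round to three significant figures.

39.7 km

Conservation of mass: C = (24.10·1.100 + 1.300·110.0) / 25.40 = 169.5/25.40 = 6.674 mg/L.
4.6%/h lost → k = −ln(1 − 0.046) = 0.04709 h⁻¹.
Set 6.674·exp(−k·t) = 3.0 → t = ln(6.674/3.0)/k = 61120 s = 16.98 h.
Distance = v·t = 0.65·61120 = 39730 m = 39.73 km.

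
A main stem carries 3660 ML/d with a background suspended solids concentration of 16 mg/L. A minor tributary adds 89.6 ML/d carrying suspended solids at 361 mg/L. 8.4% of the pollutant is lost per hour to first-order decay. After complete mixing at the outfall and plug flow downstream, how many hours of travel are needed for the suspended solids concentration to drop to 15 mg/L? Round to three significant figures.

5.47 h

Mass balance: C = (3660·16.00 + 89.60·361.0) / 3750 = 90910/3750 = 24.24 mg/L.
8.4%/h lost → k = −ln(1 − 0.084) = 0.08774 h⁻¹.
24.24·exp(−k·t) = 15 → t = ln(24.24/15)/k = 19700 s = 5.472 h.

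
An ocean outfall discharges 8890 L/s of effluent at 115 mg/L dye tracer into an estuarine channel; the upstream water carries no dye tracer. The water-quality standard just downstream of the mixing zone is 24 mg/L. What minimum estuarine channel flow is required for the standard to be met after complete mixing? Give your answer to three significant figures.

33700 L/s

Set C_mix = 24: (Q·0 + 8890·115.0) / (Q + 8890) = 24
→ Q = 8890·(115.0 − 24)/(24 − 0) = 33710 L/s.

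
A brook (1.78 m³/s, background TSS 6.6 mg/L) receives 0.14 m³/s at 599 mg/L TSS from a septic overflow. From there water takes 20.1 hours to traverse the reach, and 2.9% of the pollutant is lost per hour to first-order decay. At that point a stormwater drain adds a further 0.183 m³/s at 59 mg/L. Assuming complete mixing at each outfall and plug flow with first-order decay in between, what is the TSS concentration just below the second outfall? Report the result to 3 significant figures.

30.3 mg/L

After mixing, C = (1.780·6.600 + 0.1400·599.0) / 1.920 = 95.61/1.920 = 49.80 mg/L; combined flow 1.920 m³/s.
2.9%/h lost → k = −ln(1 − 0.029) = 0.02943 h⁻¹.
Decay over the reach: 49.80·exp(−kt) = 49.80·0.5535 = 27.56 mg/L.
Second outfall: C = (1.920·27.56 + 0.1830·59.00)/2.103 = 30.30 mg/L.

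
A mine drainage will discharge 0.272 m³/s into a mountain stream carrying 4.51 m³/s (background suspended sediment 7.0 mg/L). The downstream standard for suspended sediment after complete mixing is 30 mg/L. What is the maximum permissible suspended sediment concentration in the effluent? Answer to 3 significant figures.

411 mg/L

At the limit, (Qr·Cr + Qe·Cₑ)/(Qr + Qe) = 30:
Cₑ = (4.782·30 − 4.510·7.000) / 0.2720 = 411.4 mg/L.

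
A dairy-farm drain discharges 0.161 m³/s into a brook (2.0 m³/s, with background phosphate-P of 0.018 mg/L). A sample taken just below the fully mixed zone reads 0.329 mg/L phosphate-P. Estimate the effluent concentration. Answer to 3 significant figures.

4.19 mg/L

Mass balance: 2.000·0.01800 + 0.1610·Cₑ = 2.161·0.3290
→ Cₑ = (2.161·0.3290 − 2.000·0.01800) / 0.1610 = 4.192 mg/L.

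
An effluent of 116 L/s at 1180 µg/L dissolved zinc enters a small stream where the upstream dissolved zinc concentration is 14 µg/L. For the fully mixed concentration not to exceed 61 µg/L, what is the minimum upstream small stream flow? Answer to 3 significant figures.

Set C_mix = 61: (Q·14.00 + 116.0·1180) / (Q + 116.0) = 61
→ Q = 116.0·(1180 − 61)/(61 − 14.00) = 2762 L/s.

2760 L/s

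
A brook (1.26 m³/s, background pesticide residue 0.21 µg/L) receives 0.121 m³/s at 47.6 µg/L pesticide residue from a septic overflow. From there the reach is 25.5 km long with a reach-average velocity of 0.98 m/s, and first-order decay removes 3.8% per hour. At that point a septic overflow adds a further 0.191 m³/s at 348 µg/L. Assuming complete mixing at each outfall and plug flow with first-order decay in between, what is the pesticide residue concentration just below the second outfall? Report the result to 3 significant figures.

Flow-weighted average: C = (1.260·0.2100 + 0.1210·47.60) / 1.381 = 6.024/1.381 = 4.362 µg/L; combined flow 1.381 m³/s.
Travel time t = 25.5·1000 / 0.98 = 26020 s = 7.228 h.
3.8%/h lost → k = −ln(1 − 0.038) = 0.03874 h⁻¹.
Applying C = C₀e^(−kt): 4.362 × 0.7558 = 3.297 µg/L.
Second outfall: C = (1.381·3.297 + 0.1910·348.0)/1.572 = 45.18 µg/L.

45.2 µg/L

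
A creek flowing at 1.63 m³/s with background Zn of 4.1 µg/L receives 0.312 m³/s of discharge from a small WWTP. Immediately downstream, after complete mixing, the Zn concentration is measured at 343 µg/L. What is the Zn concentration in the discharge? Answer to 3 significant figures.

2110 µg/L

Mass balance: 1.630·4.100 + 0.3120·Cₑ = 1.942·343.0
→ Cₑ = (1.942·343.0 − 1.630·4.100) / 0.3120 = 2114 µg/L.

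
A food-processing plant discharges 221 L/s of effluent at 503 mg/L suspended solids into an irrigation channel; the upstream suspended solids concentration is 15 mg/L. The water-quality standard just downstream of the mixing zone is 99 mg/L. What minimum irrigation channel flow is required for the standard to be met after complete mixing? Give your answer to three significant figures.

1060 L/s

Set C_mix = 99: (Q·15.00 + 221.0·503.0) / (Q + 221.0) = 99
→ Q = 221.0·(503.0 − 99)/(99 − 15.00) = 1063 L/s.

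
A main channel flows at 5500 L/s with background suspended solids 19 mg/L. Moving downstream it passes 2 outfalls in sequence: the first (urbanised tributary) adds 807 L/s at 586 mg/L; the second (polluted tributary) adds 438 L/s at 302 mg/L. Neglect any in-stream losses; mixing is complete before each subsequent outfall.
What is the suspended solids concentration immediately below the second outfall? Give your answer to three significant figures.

Below outfall 1: Q → 6307 L/s, C = (5500·19.00 + 807.0·586.0)/6307 = 91.55 mg/L.
Below outfall 2: Q → 6745 L/s, C = (6307·91.55 + 438.0·302.0)/6745 = 105.2 mg/L.

105 mg/L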